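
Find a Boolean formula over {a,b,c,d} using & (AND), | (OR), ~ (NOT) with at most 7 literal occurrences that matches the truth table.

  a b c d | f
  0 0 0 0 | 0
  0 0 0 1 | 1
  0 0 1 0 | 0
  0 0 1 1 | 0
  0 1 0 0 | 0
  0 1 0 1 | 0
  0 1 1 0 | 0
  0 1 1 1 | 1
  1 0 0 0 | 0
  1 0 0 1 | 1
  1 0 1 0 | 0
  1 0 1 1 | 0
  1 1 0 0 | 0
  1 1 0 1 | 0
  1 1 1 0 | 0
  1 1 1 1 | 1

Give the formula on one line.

  ~b = 1111000011110000
  (~b | c) = 1111001111110011
  ~d = 1010101010101010
  ((~b | c) | ~d) = 1111101111111011
  ~c = 1100110011001100
  (~c & d) = 0100010001000100
  (b | (~c & d)) = 0100111101001111
  ((b | (~c & d)) & d) = 0100010101000101
  (((~b | c) | ~d) & ((b | (~c & d)) & d)) = 0100000101000001

(((~b | c) | ~d) & ((b | (~c & d)) & d))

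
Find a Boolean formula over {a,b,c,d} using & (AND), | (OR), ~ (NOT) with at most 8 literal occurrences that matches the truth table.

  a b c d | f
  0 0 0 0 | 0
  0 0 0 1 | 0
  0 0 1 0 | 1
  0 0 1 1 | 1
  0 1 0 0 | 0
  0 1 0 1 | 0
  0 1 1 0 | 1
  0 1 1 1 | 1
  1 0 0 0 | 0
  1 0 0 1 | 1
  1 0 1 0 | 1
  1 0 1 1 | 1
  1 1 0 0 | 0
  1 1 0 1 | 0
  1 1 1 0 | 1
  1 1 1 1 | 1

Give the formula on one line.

  ~b = 1111000011110000
  ~a = 1111111100000000
  (~b | ~a) = 1111111111110000
  ((~b | ~a) & d) = 0101010101010000
  (((~b | ~a) & d) & a) = 0000000001010000
  ((((~b | ~a) & d) & a) | c) = 0011001101110011

((((~b | ~a) & d) & a) | c)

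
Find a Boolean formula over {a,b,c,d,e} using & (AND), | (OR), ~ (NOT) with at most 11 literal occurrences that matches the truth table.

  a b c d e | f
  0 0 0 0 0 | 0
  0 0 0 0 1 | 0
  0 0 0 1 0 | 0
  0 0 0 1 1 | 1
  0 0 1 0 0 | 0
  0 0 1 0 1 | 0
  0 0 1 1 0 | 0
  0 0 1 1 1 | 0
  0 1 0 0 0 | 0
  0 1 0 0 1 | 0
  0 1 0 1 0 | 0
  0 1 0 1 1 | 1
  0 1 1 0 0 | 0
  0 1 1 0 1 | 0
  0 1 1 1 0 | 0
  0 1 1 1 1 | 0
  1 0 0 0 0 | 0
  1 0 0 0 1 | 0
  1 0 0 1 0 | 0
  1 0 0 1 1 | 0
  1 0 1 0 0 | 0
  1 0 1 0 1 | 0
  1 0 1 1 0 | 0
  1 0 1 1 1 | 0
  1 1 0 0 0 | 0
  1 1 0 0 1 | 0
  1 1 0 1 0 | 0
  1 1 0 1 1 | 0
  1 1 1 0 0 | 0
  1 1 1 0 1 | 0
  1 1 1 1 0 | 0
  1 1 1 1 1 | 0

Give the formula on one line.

(((a | d) & (~c & ~a)) & ((~d | e) | (a & ~c)))

  (a | d) = 00110011001100111111111111111111
  ~c = 11110000111100001111000011110000
  ~a = 11111111111111110000000000000000
  (~c & ~a) = 11110000111100000000000000000000
  ((a | d) & (~c & ~a)) = 00110000001100000000000000000000
  ~d = 11001100110011001100110011001100
  (~d | e) = 11011101110111011101110111011101
  (a & ~c) = 00000000000000001111000011110000
  ((~d | e) | (a & ~c)) = 11011101110111011111110111111101
  (((a | d) & (~c & ~a)) & ((~d | e) | (a & ~c))) = 00010000000100000000000000000000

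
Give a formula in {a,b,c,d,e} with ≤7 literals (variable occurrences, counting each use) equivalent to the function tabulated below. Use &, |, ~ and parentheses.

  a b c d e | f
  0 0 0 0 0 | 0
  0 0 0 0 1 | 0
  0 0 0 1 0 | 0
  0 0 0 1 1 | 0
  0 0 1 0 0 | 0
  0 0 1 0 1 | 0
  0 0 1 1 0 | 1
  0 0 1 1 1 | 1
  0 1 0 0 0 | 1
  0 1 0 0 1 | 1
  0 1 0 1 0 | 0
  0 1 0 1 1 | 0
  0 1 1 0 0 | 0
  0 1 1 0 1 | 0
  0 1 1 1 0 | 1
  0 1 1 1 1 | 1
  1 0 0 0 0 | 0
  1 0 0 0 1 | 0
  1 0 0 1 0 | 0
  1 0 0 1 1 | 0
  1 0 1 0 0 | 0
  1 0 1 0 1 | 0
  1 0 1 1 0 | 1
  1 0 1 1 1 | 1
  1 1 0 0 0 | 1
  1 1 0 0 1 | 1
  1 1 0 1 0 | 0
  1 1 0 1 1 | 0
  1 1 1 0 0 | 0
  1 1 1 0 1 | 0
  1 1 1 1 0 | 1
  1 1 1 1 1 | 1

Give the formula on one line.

((d & c) | (((~c | ~b) & b) & ~d))

  (d & c) = 00000011000000110000001100000011
  ~c = 11110000111100001111000011110000
  ~b = 11111111000000001111111100000000
  (~c | ~b) = 11111111111100001111111111110000
  ((~c | ~b) & b) = 00000000111100000000000011110000
  ~d = 11001100110011001100110011001100
  (((~c | ~b) & b) & ~d) = 00000000110000000000000011000000
  ((d & c) | (((~c | ~b) & b) & ~d)) = 00000011110000110000001111000011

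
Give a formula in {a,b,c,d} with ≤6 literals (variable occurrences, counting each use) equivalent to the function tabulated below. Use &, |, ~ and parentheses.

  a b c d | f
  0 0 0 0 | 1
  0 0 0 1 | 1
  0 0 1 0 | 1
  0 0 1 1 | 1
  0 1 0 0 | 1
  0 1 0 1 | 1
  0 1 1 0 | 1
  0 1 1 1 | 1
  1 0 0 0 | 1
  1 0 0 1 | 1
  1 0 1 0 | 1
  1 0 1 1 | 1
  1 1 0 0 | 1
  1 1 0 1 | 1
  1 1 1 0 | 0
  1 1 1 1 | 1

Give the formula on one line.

(((d | ~c) | ~a) | (~b & ~d))

  ~c = 1100110011001100
  (d | ~c) = 1101110111011101
  ~a = 1111111100000000
  ((d | ~c) | ~a) = 1111111111011101
  ~b = 1111000011110000
  ~d = 1010101010101010
  (~b & ~d) = 1010000010100000
  (((d | ~c) | ~a) | (~b & ~d)) = 1111111111111101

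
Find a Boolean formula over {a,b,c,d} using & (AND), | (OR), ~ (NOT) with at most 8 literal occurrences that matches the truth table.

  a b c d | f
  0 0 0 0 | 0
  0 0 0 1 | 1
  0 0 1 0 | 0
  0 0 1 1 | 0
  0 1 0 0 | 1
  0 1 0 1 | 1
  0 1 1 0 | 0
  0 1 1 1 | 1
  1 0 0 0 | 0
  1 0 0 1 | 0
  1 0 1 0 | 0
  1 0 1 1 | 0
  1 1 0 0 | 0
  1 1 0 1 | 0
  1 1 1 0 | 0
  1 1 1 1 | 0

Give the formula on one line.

(~a & ((b & (d | ~c)) | (d & ~c)))

  ~a = 1111111100000000
  ~c = 1100110011001100
  (d | ~c) = 1101110111011101
  (b & (d | ~c)) = 0000110100001101
  (d & ~c) = 0100010001000100
  ((b & (d | ~c)) | (d & ~c)) = 0100110101001101
  (~a & ((b & (d | ~c)) | (d & ~c))) = 0100110100000000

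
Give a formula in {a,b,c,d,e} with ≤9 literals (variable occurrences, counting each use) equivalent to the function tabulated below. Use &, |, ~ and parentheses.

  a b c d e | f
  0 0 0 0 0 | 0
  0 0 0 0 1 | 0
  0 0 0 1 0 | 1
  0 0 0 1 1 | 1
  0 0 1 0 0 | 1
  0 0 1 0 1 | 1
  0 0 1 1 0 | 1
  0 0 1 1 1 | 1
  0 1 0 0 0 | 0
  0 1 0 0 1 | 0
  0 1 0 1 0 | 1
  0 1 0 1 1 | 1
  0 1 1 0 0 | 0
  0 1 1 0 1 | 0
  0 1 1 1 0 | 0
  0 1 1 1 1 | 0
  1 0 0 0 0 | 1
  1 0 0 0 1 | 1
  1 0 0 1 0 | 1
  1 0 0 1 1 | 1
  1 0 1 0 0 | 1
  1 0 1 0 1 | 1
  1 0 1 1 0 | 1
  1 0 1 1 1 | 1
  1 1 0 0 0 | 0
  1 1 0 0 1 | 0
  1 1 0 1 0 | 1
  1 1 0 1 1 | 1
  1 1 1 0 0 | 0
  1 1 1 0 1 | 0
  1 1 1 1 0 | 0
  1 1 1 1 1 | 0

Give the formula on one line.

  ~c = 11110000111100001111000011110000
  ~d = 11001100110011001100110011001100
  ~e = 10101010101010101010101010101010
  (~d & ~e) = 10001000100010001000100010001000
  (~c | (~d & ~e)) = 11111000111110001111100011111000
  (d & (~c | (~d & ~e))) = 00110000001100000011000000110000
  (c | a) = 00001111000011111111111111111111
  ~b = 11111111000000001111111100000000
  ((c | a) & ~b) = 00001111000000001111111100000000
  ((d & (~c | (~d & ~e))) | ((c | a) & ~b)) = 00111111001100001111111100110000

((d & (~c | (~d & ~e))) | ((c | a) & ~b))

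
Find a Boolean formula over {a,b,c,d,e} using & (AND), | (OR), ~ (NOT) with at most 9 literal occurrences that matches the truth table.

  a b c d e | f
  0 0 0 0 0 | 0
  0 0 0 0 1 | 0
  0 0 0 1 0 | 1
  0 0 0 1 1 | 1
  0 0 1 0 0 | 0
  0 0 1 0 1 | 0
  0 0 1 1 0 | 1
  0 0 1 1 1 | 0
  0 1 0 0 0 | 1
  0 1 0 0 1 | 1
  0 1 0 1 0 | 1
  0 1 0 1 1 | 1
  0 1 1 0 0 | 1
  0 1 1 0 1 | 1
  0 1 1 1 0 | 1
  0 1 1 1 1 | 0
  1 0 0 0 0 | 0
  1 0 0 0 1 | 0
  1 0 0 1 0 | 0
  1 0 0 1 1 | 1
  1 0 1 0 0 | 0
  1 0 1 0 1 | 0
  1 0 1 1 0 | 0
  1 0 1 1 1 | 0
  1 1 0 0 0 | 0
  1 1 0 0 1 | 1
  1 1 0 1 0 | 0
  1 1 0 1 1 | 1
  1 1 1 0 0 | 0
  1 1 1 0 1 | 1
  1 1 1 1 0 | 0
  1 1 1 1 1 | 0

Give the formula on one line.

  ~a = 11111111111111110000000000000000
  (a & e) = 00000000000000000101010101010101
  (~a | (a & e)) = 11111111111111110101010101010101
  (d | b) = 00110011111111110011001111111111
  ~c = 11110000111100001111000011110000
  ~d = 11001100110011001100110011001100
  (~d & b) = 00000000110011000000000011001100
  (~c | (~d & b)) = 11110000111111001111000011111100
  ~e = 10101010101010101010101010101010
  ((~c | (~d & b)) | ~e) = 11111010111111101111101011111110
  ((d | b) & ((~c | (~d & b)) | ~e)) = 00110010111111100011001011111110
  ((~a | (a & e)) & ((d | b) & ((~c | (~d & b)) | ~e))) = 00110010111111100001000001010100

((~a | (a & e)) & ((d | b) & ((~c | (~d & b)) | ~e)))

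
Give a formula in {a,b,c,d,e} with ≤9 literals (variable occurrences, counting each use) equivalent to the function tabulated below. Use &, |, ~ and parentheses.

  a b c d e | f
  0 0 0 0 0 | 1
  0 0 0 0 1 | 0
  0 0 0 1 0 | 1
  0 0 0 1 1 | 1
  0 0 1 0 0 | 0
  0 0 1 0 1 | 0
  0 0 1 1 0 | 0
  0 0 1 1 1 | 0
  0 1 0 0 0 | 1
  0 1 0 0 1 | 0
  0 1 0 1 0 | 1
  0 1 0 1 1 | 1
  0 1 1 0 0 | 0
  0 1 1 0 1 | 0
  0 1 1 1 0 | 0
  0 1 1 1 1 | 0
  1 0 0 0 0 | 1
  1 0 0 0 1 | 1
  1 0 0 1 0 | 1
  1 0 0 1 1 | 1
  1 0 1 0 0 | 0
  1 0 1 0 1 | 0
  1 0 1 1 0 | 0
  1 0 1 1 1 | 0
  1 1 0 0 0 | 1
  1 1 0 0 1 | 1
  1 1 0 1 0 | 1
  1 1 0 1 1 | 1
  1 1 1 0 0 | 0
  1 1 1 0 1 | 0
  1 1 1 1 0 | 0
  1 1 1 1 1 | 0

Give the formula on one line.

  ~e = 10101010101010101010101010101010
  ~c = 11110000111100001111000011110000
  (~e | ~c) = 11111010111110101111101011111010
  ((~e | ~c) & d) = 00110010001100100011001000110010
  (((~e | ~c) & d) & e) = 00010000000100000001000000010000
  (a & ~c) = 00000000000000001111000011110000
  (~e & ~c) = 10100000101000001010000010100000
  ((a & ~c) | (~e & ~c)) = 10100000101000001111000011110000
  ((((~e | ~c) & d) & e) | ((a & ~c) | (~e & ~c))) = 10110000101100001111000011110000

((((~e | ~c) & d) & e) | ((a & ~c) | (~e & ~c)))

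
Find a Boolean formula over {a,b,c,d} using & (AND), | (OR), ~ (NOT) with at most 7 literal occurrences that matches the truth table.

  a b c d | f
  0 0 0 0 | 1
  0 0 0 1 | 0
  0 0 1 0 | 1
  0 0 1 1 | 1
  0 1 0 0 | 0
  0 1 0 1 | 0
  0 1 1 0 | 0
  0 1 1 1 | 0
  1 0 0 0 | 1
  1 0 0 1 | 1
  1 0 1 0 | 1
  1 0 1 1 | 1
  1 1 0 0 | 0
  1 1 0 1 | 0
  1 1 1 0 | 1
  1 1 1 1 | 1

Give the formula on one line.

  (c & a) = 0000000000110011
  ~b = 1111000011110000
  (c | a) = 0011001111111111
  ~a = 1111111100000000
  ~d = 1010101010101010
  (~a & ~d) = 1010101000000000
  ((c | a) | (~a & ~d)) = 1011101111111111
  (~b & ((c | a) | (~a & ~d))) = 1011000011110000
  ((c & a) | (~b & ((c | a) | (~a & ~d)))) = 1011000011110011

((c & a) | (~b & ((c | a) | (~a & ~d))))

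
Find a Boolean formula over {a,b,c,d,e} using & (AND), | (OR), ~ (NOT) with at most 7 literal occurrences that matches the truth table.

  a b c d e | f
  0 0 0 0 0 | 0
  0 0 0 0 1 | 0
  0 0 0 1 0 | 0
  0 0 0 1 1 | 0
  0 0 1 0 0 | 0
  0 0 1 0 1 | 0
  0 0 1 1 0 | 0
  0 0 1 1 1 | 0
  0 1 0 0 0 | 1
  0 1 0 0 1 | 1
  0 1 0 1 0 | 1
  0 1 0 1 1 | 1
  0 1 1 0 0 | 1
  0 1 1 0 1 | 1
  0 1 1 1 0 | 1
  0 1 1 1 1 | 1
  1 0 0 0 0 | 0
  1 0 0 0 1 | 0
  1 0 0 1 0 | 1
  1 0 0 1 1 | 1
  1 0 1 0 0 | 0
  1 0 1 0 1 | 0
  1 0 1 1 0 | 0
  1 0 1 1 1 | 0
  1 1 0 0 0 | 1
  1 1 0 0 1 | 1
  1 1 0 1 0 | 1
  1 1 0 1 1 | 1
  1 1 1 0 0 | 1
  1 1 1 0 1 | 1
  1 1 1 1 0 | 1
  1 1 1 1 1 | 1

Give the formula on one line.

  ~c = 11110000111100001111000011110000
  (~c & a) = 00000000000000001111000011110000
  ((~c & a) & d) = 00000000000000000011000000110000
  (((~c & a) & d) | b) = 00000000111111110011000011111111

(((~c & a) & d) | b)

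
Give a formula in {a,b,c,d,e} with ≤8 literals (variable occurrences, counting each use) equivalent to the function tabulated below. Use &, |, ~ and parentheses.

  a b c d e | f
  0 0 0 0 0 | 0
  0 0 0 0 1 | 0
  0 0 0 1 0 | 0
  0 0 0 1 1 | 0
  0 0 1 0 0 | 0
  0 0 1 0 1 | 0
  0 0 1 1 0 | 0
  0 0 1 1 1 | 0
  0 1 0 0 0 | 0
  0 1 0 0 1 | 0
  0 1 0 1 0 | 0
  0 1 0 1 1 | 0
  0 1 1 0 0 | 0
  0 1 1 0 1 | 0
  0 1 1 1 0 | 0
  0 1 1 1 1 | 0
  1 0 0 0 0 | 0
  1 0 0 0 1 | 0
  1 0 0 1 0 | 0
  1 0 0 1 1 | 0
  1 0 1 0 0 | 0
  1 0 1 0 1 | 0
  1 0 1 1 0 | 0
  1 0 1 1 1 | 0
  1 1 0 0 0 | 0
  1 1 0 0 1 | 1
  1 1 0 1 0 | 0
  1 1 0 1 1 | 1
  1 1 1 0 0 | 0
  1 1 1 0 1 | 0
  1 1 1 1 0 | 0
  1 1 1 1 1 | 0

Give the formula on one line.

  ~c = 11110000111100001111000011110000
  (~c & a) = 00000000000000001111000011110000
  ((~c & a) & b) = 00000000000000000000000011110000
  (a & e) = 00000000000000000101010101010101
  (((~c & a) & b) & (a & e)) = 00000000000000000000000001010000

(((~c & a) & b) & (a & e))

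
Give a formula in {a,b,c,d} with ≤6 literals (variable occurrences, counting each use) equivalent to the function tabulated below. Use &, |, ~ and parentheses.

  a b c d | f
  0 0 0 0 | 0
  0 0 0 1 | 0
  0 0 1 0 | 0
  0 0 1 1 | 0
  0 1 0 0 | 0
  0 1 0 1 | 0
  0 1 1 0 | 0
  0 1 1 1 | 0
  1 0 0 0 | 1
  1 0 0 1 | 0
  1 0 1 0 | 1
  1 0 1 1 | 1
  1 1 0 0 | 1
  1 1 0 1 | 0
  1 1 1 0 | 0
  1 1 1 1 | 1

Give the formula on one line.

  ~d = 1010101010101010
  (~d | c) = 1011101110111011
  ~c = 1100110011001100
  ~b = 1111000011110000
  (d | ~b) = 1111010111110101
  (~c | (d | ~b)) = 1111110111111101
  (a & (~c | (d | ~b))) = 0000000011111101
  ((~d | c) & (a & (~c | (d | ~b)))) = 0000000010111001

((~d | c) & (a & (~c | (d | ~b))))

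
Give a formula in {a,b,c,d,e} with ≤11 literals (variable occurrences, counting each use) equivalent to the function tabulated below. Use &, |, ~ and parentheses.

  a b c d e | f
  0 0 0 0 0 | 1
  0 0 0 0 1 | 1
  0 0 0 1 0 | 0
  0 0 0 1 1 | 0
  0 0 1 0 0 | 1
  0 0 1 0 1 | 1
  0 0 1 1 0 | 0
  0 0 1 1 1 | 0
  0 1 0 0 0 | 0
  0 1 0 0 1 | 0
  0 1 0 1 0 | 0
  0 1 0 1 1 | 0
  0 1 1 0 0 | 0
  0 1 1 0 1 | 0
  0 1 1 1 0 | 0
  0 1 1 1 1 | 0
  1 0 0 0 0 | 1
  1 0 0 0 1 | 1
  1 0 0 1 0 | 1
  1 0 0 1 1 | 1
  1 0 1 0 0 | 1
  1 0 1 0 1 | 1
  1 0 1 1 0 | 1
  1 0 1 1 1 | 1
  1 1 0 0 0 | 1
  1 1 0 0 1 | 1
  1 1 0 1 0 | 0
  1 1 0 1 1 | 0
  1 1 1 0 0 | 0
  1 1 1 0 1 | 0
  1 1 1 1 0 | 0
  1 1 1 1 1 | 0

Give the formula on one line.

  ~d = 11001100110011001100110011001100
  (~d | a) = 11001100110011001111111111111111
  ~b = 11111111000000001111111100000000
  ~c = 11110000111100001111000011110000
  (~b & a) = 00000000000000001111111100000000
  ((~b & a) | ~d) = 11001100110011001111111111001100
  (a & b) = 00000000000000000000000011111111
  (((~b & a) | ~d) & (a & b)) = 00000000000000000000000011001100
  (~c & (((~b & a) | ~d) & (a & b))) = 00000000000000000000000011000000
  (~b | (~c & (((~b & a) | ~d) & (a & b)))) = 11111111000000001111111111000000
  ((~d | a) & (~b | (~c & (((~b & a) | ~d) & (a & b))))) = 11001100000000001111111111000000

((~d | a) & (~b | (~c & (((~b & a) | ~d) & (a & b)))))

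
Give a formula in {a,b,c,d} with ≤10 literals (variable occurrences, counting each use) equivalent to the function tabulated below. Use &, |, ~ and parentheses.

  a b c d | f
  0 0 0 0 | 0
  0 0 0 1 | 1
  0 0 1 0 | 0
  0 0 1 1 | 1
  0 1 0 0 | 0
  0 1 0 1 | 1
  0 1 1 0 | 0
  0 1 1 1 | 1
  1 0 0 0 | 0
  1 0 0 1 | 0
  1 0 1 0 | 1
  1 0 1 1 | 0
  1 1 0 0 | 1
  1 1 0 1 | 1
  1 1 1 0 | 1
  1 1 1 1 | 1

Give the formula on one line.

  ~b = 1111000011110000
  ~a = 1111111100000000
  (~b & ~a) = 1111000000000000
  (b | (~b & ~a)) = 1111111100001111
  ~d = 1010101010101010
  ((b | (~b & ~a)) | ~d) = 1111111110101111
  (b | c) = 0011111100111111
  ((b | c) & a) = 0000000000111111
  (((b | c) & a) | d) = 0101010101111111
  (((b | (~b & ~a)) | ~d) & (((b | c) & a) | d)) = 0101010100101111

(((b | (~b & ~a)) | ~d) & (((b | c) & a) | d))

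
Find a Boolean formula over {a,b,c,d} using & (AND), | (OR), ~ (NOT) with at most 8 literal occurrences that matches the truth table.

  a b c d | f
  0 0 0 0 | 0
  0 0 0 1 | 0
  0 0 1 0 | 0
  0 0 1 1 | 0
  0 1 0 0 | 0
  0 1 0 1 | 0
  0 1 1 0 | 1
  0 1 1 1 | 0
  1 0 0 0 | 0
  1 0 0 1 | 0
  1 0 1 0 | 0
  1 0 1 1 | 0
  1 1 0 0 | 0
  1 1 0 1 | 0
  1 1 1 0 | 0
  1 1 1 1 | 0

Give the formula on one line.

((d | (~a & (c & b))) & ~d)

  ~a = 1111111100000000
  (c & b) = 0000001100000011
  (~a & (c & b)) = 0000001100000000
  (d | (~a & (c & b))) = 0101011101010101
  ~d = 1010101010101010
  ((d | (~a & (c & b))) & ~d) = 0000001000000000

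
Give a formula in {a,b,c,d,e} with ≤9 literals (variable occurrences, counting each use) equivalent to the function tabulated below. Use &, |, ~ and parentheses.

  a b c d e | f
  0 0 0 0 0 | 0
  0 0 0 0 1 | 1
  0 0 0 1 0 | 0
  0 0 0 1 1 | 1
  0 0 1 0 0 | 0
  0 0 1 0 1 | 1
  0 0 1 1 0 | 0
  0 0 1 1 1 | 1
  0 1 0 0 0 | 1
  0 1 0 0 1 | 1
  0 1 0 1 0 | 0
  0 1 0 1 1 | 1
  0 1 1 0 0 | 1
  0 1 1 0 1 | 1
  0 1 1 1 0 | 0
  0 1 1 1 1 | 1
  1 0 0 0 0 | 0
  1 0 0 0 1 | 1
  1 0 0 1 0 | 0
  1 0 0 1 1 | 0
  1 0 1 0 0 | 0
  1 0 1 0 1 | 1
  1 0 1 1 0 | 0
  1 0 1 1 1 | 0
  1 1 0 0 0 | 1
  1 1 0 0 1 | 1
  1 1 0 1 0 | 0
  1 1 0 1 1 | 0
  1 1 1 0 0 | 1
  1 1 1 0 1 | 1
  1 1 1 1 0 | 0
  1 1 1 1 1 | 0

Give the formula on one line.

((e & ((e & ~a) | ~d)) | (((d | b) & ~d) & (c | ~e)))

  ~a = 11111111111111110000000000000000
  (e & ~a) = 01010101010101010000000000000000
  ~d = 11001100110011001100110011001100
  ((e & ~a) | ~d) = 11011101110111011100110011001100
  (e & ((e & ~a) | ~d)) = 01010101010101010100010001000100
  (d | b) = 00110011111111110011001111111111
  ((d | b) & ~d) = 00000000110011000000000011001100
  ~e = 10101010101010101010101010101010
  (c | ~e) = 10101111101011111010111110101111
  (((d | b) & ~d) & (c | ~e)) = 00000000100011000000000010001100
  ((e & ((e & ~a) | ~d)) | (((d | b) & ~d) & (c | ~e))) = 01010101110111010100010011001100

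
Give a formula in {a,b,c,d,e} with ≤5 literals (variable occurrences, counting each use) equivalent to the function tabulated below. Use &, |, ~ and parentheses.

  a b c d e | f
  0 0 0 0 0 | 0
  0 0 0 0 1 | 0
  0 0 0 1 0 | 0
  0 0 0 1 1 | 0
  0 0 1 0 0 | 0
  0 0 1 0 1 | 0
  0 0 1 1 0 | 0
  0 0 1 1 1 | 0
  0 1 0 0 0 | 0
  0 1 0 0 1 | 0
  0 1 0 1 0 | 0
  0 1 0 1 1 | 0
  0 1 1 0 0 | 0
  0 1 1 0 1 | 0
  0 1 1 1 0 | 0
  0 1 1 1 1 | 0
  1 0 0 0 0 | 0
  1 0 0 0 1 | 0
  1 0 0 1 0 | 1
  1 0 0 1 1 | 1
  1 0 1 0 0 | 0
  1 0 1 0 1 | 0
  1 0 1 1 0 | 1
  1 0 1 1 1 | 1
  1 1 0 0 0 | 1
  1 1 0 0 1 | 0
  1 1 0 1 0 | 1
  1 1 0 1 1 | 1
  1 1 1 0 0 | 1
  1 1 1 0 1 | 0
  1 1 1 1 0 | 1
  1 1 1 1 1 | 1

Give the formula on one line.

  ~b = 11111111000000001111111100000000
  ~e = 10101010101010101010101010101010
  (~b | ~e) = 11111111101010101111111110101010
  ((~b | ~e) & b) = 00000000101010100000000010101010
  (d | ((~b | ~e) & b)) = 00110011101110110011001110111011
  ((d | ((~b | ~e) & b)) & a) = 00000000000000000011001110111011

((d | ((~b | ~e) & b)) & a)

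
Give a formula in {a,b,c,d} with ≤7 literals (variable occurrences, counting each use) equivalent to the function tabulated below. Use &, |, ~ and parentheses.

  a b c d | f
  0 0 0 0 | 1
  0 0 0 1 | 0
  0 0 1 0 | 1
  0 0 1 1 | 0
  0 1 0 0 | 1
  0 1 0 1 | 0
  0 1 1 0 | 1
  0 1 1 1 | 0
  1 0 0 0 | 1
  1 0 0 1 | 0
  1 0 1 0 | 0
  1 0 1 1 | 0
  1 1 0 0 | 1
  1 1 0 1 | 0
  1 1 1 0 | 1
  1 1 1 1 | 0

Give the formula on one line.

((~d & b) | (((~a | (~c & d)) | ~c) & ~d))

  ~d = 1010101010101010
  (~d & b) = 0000101000001010
  ~a = 1111111100000000
  ~c = 1100110011001100
  (~c & d) = 0100010001000100
  (~a | (~c & d)) = 1111111101000100
  ((~a | (~c & d)) | ~c) = 1111111111001100
  (((~a | (~c & d)) | ~c) & ~d) = 1010101010001000
  ((~d & b) | (((~a | (~c & d)) | ~c) & ~d)) = 1010101010001010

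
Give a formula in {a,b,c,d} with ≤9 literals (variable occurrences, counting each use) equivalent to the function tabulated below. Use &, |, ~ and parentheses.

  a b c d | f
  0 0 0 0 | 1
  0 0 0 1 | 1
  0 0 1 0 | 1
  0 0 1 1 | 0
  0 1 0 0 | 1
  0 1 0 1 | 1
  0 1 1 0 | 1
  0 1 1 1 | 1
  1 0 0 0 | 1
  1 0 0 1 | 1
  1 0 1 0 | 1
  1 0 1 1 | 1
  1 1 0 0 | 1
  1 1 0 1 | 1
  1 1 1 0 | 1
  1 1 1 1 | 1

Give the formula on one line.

(((c | (a | d)) & ((d & ~c) | b)) | ((a | ~c) | ~d))

  (a | d) = 0101010111111111
  (c | (a | d)) = 0111011111111111
  ~c = 1100110011001100
  (d & ~c) = 0100010001000100
  ((d & ~c) | b) = 0100111101001111
  ((c | (a | d)) & ((d & ~c) | b)) = 0100011101001111
  (a | ~c) = 1100110011111111
  ~d = 1010101010101010
  ((a | ~c) | ~d) = 1110111011111111
  (((c | (a | d)) & ((d & ~c) | b)) | ((a | ~c) | ~d)) = 1110111111111111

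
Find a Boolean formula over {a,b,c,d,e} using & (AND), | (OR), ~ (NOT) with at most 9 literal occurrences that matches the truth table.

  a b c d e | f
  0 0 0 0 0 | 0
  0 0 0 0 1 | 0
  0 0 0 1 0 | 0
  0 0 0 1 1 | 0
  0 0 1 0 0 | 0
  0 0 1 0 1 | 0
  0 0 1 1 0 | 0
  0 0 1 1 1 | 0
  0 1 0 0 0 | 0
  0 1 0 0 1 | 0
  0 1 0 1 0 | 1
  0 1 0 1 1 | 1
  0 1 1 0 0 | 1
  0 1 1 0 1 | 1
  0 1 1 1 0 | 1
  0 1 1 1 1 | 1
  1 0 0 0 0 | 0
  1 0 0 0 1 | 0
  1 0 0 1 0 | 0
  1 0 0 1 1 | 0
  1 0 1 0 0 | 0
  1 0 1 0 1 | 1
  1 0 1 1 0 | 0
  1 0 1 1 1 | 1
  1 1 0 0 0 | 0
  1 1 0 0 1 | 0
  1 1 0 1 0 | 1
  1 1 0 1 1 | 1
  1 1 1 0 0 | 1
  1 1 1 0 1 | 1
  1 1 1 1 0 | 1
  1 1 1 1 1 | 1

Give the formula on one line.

((c | (d | ~b)) & ((e & (a & (c | b))) | b))

  ~b = 11111111000000001111111100000000
  (d | ~b) = 11111111001100111111111100110011
  (c | (d | ~b)) = 11111111001111111111111100111111
  (c | b) = 00001111111111110000111111111111
  (a & (c | b)) = 00000000000000000000111111111111
  (e & (a & (c | b))) = 00000000000000000000010101010101
  ((e & (a & (c | b))) | b) = 00000000111111110000010111111111
  ((c | (d | ~b)) & ((e & (a & (c | b))) | b)) = 00000000001111110000010100111111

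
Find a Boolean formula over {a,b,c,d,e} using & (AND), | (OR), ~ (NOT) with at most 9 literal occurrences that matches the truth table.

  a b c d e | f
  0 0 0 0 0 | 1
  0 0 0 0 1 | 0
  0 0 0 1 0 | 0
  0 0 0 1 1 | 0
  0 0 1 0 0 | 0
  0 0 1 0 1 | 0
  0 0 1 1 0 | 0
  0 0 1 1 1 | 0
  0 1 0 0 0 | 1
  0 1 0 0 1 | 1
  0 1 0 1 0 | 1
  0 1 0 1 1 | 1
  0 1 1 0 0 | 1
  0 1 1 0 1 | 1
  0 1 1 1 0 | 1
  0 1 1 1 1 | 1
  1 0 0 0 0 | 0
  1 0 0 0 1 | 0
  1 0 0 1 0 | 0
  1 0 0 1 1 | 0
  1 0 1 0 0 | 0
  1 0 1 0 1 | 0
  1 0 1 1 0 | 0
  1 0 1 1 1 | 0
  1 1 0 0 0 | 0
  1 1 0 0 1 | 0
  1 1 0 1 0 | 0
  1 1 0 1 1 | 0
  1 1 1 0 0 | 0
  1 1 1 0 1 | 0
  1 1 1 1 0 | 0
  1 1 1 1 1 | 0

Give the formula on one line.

  ~b = 11111111000000001111111100000000
  (b & c) = 00000000000011110000000000001111
  ~a = 11111111111111110000000000000000
  ((b & c) | ~a) = 11111111111111110000000000001111
  ~d = 11001100110011001100110011001100
  (((b & c) | ~a) & ~d) = 11001100110011000000000000001100
  (~b & (((b & c) | ~a) & ~d)) = 11001100000000000000000000000000
  ~e = 10101010101010101010101010101010
  ~c = 11110000111100001111000011110000
  (~e & ~c) = 10100000101000001010000010100000
  ((~b & (((b & c) | ~a) & ~d)) & (~e & ~c)) = 10000000000000000000000000000000
  (~a & b) = 00000000111111110000000000000000
  (((~b & (((b & c) | ~a) & ~d)) & (~e & ~c)) | (~a & b)) = 10000000111111110000000000000000

(((~b & (((b & c) | ~a) & ~d)) & (~e & ~c)) | (~a & b))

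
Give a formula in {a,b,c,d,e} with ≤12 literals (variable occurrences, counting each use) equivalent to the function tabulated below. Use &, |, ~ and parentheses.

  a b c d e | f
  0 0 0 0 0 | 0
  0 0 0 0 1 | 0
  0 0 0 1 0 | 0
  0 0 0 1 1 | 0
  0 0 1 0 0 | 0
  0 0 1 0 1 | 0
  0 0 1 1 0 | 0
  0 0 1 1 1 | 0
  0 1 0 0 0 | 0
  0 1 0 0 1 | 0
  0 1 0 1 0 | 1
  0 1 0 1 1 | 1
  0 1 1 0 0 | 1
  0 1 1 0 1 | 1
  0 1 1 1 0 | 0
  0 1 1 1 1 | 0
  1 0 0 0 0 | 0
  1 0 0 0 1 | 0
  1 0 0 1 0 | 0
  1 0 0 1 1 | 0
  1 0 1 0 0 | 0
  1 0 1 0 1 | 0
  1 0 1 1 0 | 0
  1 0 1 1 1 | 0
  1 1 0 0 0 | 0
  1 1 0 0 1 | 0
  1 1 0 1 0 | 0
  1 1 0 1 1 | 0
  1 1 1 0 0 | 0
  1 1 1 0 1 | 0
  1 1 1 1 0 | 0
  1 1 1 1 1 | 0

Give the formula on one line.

((((b & c) & ~d) & ~a) | ((~c & (~a & b)) & (d | c)))

  (b & c) = 00000000000011110000000000001111
  ~d = 11001100110011001100110011001100
  ((b & c) & ~d) = 00000000000011000000000000001100
  ~a = 11111111111111110000000000000000
  (((b & c) & ~d) & ~a) = 00000000000011000000000000000000
  ~c = 11110000111100001111000011110000
  (~a & b) = 00000000111111110000000000000000
  (~c & (~a & b)) = 00000000111100000000000000000000
  (d | c) = 00111111001111110011111100111111
  ((~c & (~a & b)) & (d | c)) = 00000000001100000000000000000000
  ((((b & c) & ~d) & ~a) | ((~c & (~a & b)) & (d | c))) = 00000000001111000000000000000000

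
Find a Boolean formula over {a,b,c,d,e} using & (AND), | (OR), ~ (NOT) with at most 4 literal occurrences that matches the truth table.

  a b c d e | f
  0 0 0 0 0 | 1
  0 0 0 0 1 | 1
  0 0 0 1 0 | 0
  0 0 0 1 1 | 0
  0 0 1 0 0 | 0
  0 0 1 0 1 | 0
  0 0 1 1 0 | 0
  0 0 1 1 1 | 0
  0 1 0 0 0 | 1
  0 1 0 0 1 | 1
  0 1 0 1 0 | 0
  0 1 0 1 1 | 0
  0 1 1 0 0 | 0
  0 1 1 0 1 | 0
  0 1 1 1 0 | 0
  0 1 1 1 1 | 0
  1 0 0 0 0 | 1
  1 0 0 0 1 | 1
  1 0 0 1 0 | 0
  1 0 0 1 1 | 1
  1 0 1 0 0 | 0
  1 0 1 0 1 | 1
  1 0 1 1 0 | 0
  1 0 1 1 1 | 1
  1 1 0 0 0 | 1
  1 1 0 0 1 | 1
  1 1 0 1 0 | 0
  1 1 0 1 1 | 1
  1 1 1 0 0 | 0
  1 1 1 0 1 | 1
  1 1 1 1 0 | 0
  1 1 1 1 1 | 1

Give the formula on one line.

  (a & e) = 00000000000000000101010101010101
  ~c = 11110000111100001111000011110000
  ~d = 11001100110011001100110011001100
  (~c & ~d) = 11000000110000001100000011000000
  ((a & e) | (~c & ~d)) = 11000000110000001101010111010101

((a & e) | (~c & ~d))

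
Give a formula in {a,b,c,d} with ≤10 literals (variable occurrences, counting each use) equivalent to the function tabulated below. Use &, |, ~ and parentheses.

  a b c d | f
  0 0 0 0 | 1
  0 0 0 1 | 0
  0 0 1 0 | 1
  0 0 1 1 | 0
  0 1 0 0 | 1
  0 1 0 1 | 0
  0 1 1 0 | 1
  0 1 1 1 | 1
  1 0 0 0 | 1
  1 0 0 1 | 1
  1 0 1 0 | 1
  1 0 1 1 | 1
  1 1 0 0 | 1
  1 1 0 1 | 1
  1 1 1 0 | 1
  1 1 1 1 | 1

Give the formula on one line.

(((a & ~c) | ~d) | (((d & (a | ~d)) | b) & c))

  ~c = 1100110011001100
  (a & ~c) = 0000000011001100
  ~d = 1010101010101010
  ((a & ~c) | ~d) = 1010101011101110
  (a | ~d) = 1010101011111111
  (d & (a | ~d)) = 0000000001010101
  ((d & (a | ~d)) | b) = 0000111101011111
  (((d & (a | ~d)) | b) & c) = 0000001100010011
  (((a & ~c) | ~d) | (((d & (a | ~d)) | b) & c)) = 1010101111111111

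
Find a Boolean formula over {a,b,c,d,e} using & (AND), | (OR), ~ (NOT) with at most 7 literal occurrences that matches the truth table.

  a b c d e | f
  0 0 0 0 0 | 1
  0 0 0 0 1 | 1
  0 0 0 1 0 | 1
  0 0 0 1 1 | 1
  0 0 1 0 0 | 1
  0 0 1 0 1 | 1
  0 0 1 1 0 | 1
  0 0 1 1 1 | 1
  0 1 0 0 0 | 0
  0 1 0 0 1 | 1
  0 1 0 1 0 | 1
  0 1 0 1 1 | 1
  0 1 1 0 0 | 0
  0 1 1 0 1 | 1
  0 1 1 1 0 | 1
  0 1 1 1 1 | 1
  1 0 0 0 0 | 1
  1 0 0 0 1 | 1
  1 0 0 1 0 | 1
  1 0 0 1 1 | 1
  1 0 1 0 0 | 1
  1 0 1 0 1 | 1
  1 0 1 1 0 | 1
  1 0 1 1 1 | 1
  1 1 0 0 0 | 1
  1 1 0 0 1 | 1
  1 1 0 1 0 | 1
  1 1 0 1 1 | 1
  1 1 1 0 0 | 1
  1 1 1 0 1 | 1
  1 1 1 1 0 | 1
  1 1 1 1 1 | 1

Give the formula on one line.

(~b | (e | (((d | a) | ~b) & b)))

  ~b = 11111111000000001111111100000000
  (d | a) = 00110011001100111111111111111111
  ((d | a) | ~b) = 11111111001100111111111111111111
  (((d | a) | ~b) & b) = 00000000001100110000000011111111
  (e | (((d | a) | ~b) & b)) = 01010101011101110101010111111111
  (~b | (e | (((d | a) | ~b) & b))) = 11111111011101111111111111111111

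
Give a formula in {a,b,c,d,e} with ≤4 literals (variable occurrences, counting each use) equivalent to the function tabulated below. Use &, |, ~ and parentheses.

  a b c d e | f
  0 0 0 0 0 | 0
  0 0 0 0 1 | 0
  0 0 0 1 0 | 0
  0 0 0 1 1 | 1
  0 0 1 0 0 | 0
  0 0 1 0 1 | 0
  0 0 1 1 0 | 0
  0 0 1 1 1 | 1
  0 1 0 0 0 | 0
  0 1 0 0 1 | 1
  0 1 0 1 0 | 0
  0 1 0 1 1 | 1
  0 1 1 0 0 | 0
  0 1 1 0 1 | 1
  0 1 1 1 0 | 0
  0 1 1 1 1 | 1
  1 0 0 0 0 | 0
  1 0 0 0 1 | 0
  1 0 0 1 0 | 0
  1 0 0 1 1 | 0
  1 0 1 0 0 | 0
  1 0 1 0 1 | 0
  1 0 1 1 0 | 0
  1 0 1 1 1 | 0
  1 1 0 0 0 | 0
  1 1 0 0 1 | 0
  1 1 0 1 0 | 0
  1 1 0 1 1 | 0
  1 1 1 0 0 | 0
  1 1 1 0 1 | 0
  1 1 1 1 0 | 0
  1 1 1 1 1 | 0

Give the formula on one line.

  (b | d) = 00110011111111110011001111111111
  (e & (b | d)) = 00010001010101010001000101010101
  ~a = 11111111111111110000000000000000
  ((e & (b | d)) & ~a) = 00010001010101010000000000000000

((e & (b | d)) & ~a)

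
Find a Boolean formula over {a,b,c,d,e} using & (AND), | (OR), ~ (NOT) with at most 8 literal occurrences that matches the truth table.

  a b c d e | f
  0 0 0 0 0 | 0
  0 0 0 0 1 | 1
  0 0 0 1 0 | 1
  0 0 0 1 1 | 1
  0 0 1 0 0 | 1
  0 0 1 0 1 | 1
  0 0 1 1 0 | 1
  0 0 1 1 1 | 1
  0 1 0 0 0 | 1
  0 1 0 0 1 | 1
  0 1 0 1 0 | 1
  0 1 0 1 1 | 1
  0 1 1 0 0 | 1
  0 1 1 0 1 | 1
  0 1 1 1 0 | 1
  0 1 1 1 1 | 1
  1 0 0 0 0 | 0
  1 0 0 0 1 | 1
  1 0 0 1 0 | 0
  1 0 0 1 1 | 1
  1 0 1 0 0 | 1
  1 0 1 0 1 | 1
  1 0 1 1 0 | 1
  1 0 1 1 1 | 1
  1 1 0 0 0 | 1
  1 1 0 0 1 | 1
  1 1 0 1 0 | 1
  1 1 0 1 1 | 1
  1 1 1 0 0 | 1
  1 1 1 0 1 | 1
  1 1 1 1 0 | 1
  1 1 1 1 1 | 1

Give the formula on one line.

(e | ((c | b) | ((~a | (b | e)) & d)))

  (c | b) = 00001111111111110000111111111111
  ~a = 11111111111111110000000000000000
  (b | e) = 01010101111111110101010111111111
  (~a | (b | e)) = 11111111111111110101010111111111
  ((~a | (b | e)) & d) = 00110011001100110001000100110011
  ((c | b) | ((~a | (b | e)) & d)) = 00111111111111110001111111111111
  (e | ((c | b) | ((~a | (b | e)) & d))) = 01111111111111110101111111111111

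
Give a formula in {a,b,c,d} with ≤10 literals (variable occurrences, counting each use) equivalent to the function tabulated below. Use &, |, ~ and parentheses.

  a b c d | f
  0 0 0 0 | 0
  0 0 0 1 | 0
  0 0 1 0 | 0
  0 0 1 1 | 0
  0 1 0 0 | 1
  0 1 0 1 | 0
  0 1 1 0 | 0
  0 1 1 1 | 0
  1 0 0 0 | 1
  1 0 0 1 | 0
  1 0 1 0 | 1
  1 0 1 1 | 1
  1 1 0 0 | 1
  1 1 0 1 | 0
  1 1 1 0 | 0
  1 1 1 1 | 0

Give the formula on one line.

  (d & c) = 0001000100010001
  ~d = 1010101010101010
  ((d & c) | ~d) = 1011101110111011
  ~c = 1100110011001100
  ~b = 1111000011110000
  (c & ~b) = 0011000000110000
  (~c | (c & ~b)) = 1111110011111100
  (b | a) = 0000111111111111
  ((~c | (c & ~b)) & (b | a)) = 0000110011111100
  (((d & c) | ~d) & ((~c | (c & ~b)) & (b | a))) = 0000100010111000

(((d & c) | ~d) & ((~c | (c & ~b)) & (b | a)))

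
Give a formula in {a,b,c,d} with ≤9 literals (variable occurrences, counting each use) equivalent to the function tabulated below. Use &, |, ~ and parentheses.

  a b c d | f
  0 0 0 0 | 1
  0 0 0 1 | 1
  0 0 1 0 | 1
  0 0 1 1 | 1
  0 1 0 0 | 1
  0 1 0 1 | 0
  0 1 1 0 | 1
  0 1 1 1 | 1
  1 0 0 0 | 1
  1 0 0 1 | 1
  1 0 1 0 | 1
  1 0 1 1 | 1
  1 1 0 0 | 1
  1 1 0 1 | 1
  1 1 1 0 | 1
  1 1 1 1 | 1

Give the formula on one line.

(((~d | ~b) | (a & (b | d))) | (~a & (a | c)))

  ~d = 1010101010101010
  ~b = 1111000011110000
  (~d | ~b) = 1111101011111010
  (b | d) = 0101111101011111
  (a & (b | d)) = 0000000001011111
  ((~d | ~b) | (a & (b | d))) = 1111101011111111
  ~a = 1111111100000000
  (a | c) = 0011001111111111
  (~a & (a | c)) = 0011001100000000
  (((~d | ~b) | (a & (b | d))) | (~a & (a | c))) = 1111101111111111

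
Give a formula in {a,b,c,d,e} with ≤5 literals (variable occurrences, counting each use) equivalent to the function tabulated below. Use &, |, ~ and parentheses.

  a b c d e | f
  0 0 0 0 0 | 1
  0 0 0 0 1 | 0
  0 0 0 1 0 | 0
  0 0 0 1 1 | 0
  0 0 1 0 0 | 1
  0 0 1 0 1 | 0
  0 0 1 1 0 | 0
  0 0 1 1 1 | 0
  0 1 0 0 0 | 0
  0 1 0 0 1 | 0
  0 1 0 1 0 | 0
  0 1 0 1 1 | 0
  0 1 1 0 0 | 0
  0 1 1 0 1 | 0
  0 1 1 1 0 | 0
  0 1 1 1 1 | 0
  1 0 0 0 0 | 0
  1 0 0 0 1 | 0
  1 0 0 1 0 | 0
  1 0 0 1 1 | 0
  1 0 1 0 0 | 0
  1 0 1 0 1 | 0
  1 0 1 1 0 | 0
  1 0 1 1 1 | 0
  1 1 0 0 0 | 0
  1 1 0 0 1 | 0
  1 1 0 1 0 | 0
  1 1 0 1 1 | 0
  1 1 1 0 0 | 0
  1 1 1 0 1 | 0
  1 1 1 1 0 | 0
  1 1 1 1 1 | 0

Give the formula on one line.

  ~a = 11111111111111110000000000000000
  ~b = 11111111000000001111111100000000
  ~e = 10101010101010101010101010101010
  (~b & ~e) = 10101010000000001010101000000000
  ~d = 11001100110011001100110011001100
  ((~b & ~e) & ~d) = 10001000000000001000100000000000
  (~a & ((~b & ~e) & ~d)) = 10001000000000000000000000000000

(~a & ((~b & ~e) & ~d))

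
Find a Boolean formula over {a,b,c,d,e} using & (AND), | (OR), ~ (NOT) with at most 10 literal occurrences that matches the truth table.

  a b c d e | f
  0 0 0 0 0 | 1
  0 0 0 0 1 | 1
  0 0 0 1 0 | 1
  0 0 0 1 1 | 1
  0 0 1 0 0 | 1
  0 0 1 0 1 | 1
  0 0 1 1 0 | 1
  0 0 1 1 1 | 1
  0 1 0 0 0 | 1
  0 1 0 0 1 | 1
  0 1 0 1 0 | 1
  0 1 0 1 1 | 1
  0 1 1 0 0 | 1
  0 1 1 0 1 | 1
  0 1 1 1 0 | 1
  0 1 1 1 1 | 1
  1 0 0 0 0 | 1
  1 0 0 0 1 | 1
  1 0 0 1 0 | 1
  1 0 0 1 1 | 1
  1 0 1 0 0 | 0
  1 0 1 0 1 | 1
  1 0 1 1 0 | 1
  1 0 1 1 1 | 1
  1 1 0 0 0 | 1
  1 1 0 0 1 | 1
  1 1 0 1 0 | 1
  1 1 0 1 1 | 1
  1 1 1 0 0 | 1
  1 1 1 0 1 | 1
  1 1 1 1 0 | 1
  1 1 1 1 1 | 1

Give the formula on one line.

  ~a = 11111111111111110000000000000000
  ~e = 10101010101010101010101010101010
  (~a & ~e) = 10101010101010100000000000000000
  ((~a & ~e) & c) = 00001010000010100000000000000000
  ~b = 11111111000000001111111100000000
  (~e | ~b) = 11111111101010101111111110101010
  ((~e | ~b) & d) = 00110011001000100011001100100010
  (((~e | ~b) & d) | e) = 01110111011101110111011101110111
  ~c = 11110000111100001111000011110000
  (~c | b) = 11110000111111111111000011111111
  ((((~e | ~b) & d) | e) | (~c | b)) = 11110111111111111111011111111111
  (((~a & ~e) & c) | ((((~e | ~b) & d) | e) | (~c | b))) = 11111111111111111111011111111111

(((~a & ~e) & c) | ((((~e | ~b) & d) | e) | (~c | b)))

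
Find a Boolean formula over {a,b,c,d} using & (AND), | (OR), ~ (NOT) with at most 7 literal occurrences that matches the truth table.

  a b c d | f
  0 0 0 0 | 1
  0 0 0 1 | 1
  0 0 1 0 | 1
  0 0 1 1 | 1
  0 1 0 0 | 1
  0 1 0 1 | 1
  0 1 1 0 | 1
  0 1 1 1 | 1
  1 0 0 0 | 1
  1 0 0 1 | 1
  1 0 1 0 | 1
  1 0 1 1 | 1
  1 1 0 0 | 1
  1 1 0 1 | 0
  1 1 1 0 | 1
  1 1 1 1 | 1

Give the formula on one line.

(((~a | c) | (~b & (~c | (~a | ~d)))) | ~d)

  ~a = 1111111100000000
  (~a | c) = 1111111100110011
  ~b = 1111000011110000
  ~c = 1100110011001100
  ~d = 1010101010101010
  (~a | ~d) = 1111111110101010
  (~c | (~a | ~d)) = 1111111111101110
  (~b & (~c | (~a | ~d))) = 1111000011100000
  ((~a | c) | (~b & (~c | (~a | ~d)))) = 1111111111110011
  (((~a | c) | (~b & (~c | (~a | ~d)))) | ~d) = 1111111111111011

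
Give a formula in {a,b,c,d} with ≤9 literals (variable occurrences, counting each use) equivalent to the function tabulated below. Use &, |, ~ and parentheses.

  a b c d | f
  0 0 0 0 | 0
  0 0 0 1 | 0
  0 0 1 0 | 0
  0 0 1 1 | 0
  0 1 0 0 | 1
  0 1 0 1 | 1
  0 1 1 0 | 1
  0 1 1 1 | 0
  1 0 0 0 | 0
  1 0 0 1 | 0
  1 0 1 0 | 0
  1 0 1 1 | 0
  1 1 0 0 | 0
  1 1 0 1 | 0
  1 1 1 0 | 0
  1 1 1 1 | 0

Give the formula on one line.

(((~a | ~b) & b) & ((b & (~d & c)) | ~c))

  ~a = 1111111100000000
  ~b = 1111000011110000
  (~a | ~b) = 1111111111110000
  ((~a | ~b) & b) = 0000111100000000
  ~d = 1010101010101010
  (~d & c) = 0010001000100010
  (b & (~d & c)) = 0000001000000010
  ~c = 1100110011001100
  ((b & (~d & c)) | ~c) = 1100111011001110
  (((~a | ~b) & b) & ((b & (~d & c)) | ~c)) = 0000111000000000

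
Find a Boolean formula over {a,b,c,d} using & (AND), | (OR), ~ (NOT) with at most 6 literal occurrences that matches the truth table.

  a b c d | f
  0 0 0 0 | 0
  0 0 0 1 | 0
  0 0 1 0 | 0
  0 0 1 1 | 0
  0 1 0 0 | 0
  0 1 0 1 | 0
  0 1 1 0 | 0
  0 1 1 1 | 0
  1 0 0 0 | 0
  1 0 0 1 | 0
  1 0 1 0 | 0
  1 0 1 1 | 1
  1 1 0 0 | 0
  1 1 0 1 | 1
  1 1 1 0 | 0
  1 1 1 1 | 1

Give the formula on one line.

((d & (a & c)) | (d & (a & b)))

  (a & c) = 0000000000110011
  (d & (a & c)) = 0000000000010001
  (a & b) = 0000000000001111
  (d & (a & b)) = 0000000000000101
  ((d & (a & c)) | (d & (a & b))) = 0000000000010101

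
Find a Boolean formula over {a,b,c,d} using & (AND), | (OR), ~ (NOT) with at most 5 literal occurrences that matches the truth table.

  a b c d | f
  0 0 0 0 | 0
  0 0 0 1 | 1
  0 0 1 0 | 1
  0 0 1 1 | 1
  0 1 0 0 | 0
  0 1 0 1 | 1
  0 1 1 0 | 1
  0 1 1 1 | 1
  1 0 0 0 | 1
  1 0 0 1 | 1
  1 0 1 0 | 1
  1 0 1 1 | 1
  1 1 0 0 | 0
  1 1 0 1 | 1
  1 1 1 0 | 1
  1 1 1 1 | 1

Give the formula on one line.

  ~b = 1111000011110000
  (a & ~b) = 0000000011110000
  (c | d) = 0111011101110111
  ((a & ~b) | (c | d)) = 0111011111110111

((a & ~b) | (c | d))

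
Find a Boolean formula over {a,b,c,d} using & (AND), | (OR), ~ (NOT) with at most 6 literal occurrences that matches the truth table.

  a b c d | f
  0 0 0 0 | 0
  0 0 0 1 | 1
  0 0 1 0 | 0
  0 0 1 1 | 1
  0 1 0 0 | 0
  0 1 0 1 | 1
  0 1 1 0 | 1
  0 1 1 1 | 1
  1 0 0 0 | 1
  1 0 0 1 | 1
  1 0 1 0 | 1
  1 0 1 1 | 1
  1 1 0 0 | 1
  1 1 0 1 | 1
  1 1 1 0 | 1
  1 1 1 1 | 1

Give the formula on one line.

((b & (d | c)) | (d | a))

  (d | c) = 0111011101110111
  (b & (d | c)) = 0000011100000111
  (d | a) = 0101010111111111
  ((b & (d | c)) | (d | a)) = 0101011111111111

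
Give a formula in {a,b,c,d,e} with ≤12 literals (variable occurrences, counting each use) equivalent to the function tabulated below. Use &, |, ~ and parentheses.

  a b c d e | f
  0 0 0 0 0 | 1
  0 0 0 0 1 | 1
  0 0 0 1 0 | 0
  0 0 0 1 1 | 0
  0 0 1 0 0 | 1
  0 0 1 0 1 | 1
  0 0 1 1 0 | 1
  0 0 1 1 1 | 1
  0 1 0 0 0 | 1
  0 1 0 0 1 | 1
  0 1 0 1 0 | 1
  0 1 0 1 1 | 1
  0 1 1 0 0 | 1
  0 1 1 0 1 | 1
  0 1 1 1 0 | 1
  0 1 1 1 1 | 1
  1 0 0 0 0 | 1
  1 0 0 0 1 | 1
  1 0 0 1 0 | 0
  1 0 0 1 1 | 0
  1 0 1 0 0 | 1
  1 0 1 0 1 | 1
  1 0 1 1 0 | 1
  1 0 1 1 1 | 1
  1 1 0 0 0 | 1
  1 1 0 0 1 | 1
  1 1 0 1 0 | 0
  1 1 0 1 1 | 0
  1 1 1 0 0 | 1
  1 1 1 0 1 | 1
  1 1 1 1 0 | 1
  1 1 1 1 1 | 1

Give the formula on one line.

  ~d = 11001100110011001100110011001100
  ~a = 11111111111111110000000000000000
  (b & e) = 00000000010101010000000001010101
  (a | ~d) = 11001100110011001111111111111111
  ((b & e) | (a | ~d)) = 11001100110111011111111111111111
  (((b & e) | (a | ~d)) | b) = 11001100111111111111111111111111
  (~a & (((b & e) | (a | ~d)) | b)) = 11001100111111110000000000000000
  ((~a & (((b & e) | (a | ~d)) | b)) & b) = 00000000111111110000000000000000
  (c | ((~a & (((b & e) | (a | ~d)) | b)) & b)) = 00001111111111110000111100001111
  (~d | (c | ((~a & (((b & e) | (a | ~d)) | b)) & b))) = 11001111111111111100111111001111

(~d | (c | ((~a & (((b & e) | (a | ~d)) | b)) & b)))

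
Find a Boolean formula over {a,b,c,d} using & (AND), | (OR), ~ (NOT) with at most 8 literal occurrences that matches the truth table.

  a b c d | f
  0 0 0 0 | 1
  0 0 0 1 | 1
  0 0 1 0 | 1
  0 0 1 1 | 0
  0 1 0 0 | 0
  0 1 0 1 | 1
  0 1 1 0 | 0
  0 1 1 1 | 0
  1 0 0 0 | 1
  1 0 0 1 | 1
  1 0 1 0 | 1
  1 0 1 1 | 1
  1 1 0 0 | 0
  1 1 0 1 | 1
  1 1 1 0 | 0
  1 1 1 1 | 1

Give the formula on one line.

(((~d & ~b) | ((~b & d) & a)) | ((a | ~c) & d))

  ~d = 1010101010101010
  ~b = 1111000011110000
  (~d & ~b) = 1010000010100000
  (~b & d) = 0101000001010000
  ((~b & d) & a) = 0000000001010000
  ((~d & ~b) | ((~b & d) & a)) = 1010000011110000
  ~c = 1100110011001100
  (a | ~c) = 1100110011111111
  ((a | ~c) & d) = 0100010001010101
  (((~d & ~b) | ((~b & d) & a)) | ((a | ~c) & d)) = 1110010011110101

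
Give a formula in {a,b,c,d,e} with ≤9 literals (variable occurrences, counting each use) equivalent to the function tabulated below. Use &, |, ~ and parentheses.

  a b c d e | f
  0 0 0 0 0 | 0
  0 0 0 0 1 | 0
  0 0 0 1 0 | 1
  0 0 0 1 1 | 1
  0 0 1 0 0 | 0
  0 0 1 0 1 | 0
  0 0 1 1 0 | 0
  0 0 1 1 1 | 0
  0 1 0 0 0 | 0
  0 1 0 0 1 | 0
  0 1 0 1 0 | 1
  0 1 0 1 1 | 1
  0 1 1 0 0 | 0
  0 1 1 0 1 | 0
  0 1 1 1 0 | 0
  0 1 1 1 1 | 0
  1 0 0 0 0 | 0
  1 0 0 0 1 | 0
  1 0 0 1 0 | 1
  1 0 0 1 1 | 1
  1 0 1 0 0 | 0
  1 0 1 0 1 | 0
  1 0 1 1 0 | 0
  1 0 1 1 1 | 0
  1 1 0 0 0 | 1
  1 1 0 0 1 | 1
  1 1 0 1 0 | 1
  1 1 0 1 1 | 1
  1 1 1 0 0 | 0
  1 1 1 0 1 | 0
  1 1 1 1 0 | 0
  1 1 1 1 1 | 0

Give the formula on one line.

  (b | c) = 00001111111111110000111111111111
  ~b = 11111111000000001111111100000000
  (~b | a) = 11111111000000001111111111111111
  ((b | c) & (~b | a)) = 00001111000000000000111111111111
  ~c = 11110000111100001111000011110000
  (d & ~c) = 00110000001100000011000000110000
  (((b | c) & (~b | a)) | (d & ~c)) = 00111111001100000011111111111111
  ((((b | c) & (~b | a)) | (d & ~c)) & ~c) = 00110000001100000011000011110000

((((b | c) & (~b | a)) | (d & ~c)) & ~c)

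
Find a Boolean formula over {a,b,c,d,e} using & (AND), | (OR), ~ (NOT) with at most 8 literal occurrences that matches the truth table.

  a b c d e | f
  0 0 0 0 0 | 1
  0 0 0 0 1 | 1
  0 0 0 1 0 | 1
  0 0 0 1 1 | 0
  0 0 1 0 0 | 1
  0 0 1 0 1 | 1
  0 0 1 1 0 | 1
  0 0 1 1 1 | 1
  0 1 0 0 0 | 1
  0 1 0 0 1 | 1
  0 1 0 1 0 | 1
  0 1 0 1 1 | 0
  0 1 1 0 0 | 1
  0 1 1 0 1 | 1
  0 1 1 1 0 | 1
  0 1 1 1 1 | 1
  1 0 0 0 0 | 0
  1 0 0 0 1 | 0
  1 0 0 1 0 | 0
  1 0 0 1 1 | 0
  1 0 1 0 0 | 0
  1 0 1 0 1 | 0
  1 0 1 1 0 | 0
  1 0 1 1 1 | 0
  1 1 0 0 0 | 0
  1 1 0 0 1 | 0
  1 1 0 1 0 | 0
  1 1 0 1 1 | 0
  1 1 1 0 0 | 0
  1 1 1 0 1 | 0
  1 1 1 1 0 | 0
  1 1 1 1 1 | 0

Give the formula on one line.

(((c & d) | (~d | ~e)) & ~a)

  (c & d) = 00000011000000110000001100000011
  ~d = 11001100110011001100110011001100
  ~e = 10101010101010101010101010101010
  (~d | ~e) = 11101110111011101110111011101110
  ((c & d) | (~d | ~e)) = 11101111111011111110111111101111
  ~a = 11111111111111110000000000000000
  (((c & d) | (~d | ~e)) & ~a) = 11101111111011110000000000000000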